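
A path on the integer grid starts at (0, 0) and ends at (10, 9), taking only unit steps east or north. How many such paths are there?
Number of paths = 92378

A monotone lattice path from (0, 0) to (10, 9) consists of 10 east steps and 9 north steps in some order, so it is determined by which 10 of the 19 steps are east. The count is C(19, 10) = 92378.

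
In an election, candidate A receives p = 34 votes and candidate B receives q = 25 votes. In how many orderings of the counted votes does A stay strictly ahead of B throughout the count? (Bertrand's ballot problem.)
Strict-lead orderings = 4619594057037687

Total orderings of the 59 votes with 34 for A: C(59, 34) = 30284005485024837. By the Bertrand ballot formula (Cycle Lemma / reflection principle), the number of orderings in which A is strictly ahead of B throughout is (p − q)/(p + q) · C(p + q, p) = (34 − 25)/(34 + 25) · 30284005485024837 = 4619594057037687.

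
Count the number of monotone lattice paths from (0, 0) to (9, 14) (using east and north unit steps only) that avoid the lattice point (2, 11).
Number of paths = 807830

Total paths from (0, 0) to (9, 14): C(23, 9) = 817190. Paths through (2, 11): (paths (0, 0) → (2, 11)) × (paths (2, 11) → (9, 14)) = C(13, 2) · C(10, 7) = 78 · 120 = 9360. Avoidance count = 817190 − 9360 = 807830.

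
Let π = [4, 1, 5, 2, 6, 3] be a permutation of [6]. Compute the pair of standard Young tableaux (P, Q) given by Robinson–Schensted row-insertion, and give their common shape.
P = [1, 2, 3] / [4, 5, 6];  Q = [1, 3, 5] / [2, 4, 6];  common shape = (3, 3)

Row-insert the values π_1, π_2, … into P one at a time, bumping the leftmost entry strictly greater than the inserted value down to the next row. The recording tableau Q records, in position (i, j), the step at which that cell was added to P.
  Insert 4 (step 1): P = [4];  Q = [1]
  Insert 1 (step 2): P = [1] / [4];  Q = [1] / [2]
  Insert 5 (step 3): P = [1, 5] / [4];  Q = [1, 3] / [2]
  Insert 2 (step 4): P = [1, 2] / [4, 5];  Q = [1, 3] / [2, 4]
  Insert 6 (step 5): P = [1, 2, 6] / [4, 5];  Q = [1, 3, 5] / [2, 4]
  Insert 3 (step 6): P = [1, 2, 3] / [4, 5, 6];  Q = [1, 3, 5] / [2, 4, 6]
Final shape: (3, 3).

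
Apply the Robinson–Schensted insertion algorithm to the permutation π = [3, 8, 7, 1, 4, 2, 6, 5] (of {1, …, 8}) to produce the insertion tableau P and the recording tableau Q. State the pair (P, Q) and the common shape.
P = [1, 2, 5] / [3, 4, 6] / [7] / [8];  Q = [1, 2, 7] / [3, 5, 8] / [4] / [6];  common shape = (3, 3, 1, 1)

Row-insert the values π_1, π_2, … into P one at a time, bumping the leftmost entry strictly greater than the inserted value down to the next row. The recording tableau Q records, in position (i, j), the step at which that cell was added to P.
  Insert 3 (step 1): P = [3];  Q = [1]
  Insert 8 (step 2): P = [3, 8];  Q = [1, 2]
  Insert 7 (step 3): P = [3, 7] / [8];  Q = [1, 2] / [3]
  Insert 1 (step 4): P = [1, 7] / [3] / [8];  Q = [1, 2] / [3] / [4]
  Insert 4 (step 5): P = [1, 4] / [3, 7] / [8];  Q = [1, 2] / [3, 5] / [4]
  Insert 2 (step 6): P = [1, 2] / [3, 4] / [7] / [8];  Q = [1, 2] / [3, 5] / [4] / [6]
  Insert 6 (step 7): P = [1, 2, 6] / [3, 4] / [7] / [8];  Q = [1, 2, 7] / [3, 5] / [4] / [6]
  Insert 5 (step 8): P = [1, 2, 5] / [3, 4, 6] / [7] / [8];  Q = [1, 2, 7] / [3, 5, 8] / [4] / [6]
Final shape: (3, 3, 1, 1).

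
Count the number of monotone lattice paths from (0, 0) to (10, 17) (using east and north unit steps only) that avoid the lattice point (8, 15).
Number of paths = 5494401

Total paths from (0, 0) to (10, 17): C(27, 10) = 8436285. Paths through (8, 15): (paths (0, 0) → (8, 15)) × (paths (8, 15) → (10, 17)) = C(23, 8) · C(4, 2) = 490314 · 6 = 2941884. Avoidance count = 8436285 − 2941884 = 5494401.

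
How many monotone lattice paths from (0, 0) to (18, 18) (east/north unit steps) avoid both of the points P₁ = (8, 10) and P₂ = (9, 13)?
Number of paths = 6514951960

Inclusion–exclusion. Total paths: C(36, 18) = 9075135300. Through P₁: C(18, 8)·C(18, 10) = 1914762564. Through P₂: C(22, 9)·C(14, 9) = 995834840. Since P₁ is strictly southwest of P₂, a monotone path through both must visit P₁ then P₂; paths through both = C(18, 8)·C(4, 1)·C(14, 9) = 350414064. Avoid both = 9075135300 − 1914762564 − 995834840 + 350414064 = 6514951960.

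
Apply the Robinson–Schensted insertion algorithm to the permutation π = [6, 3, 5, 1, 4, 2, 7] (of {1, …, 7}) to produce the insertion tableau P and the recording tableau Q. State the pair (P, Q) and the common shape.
P = [1, 2, 7] / [3, 4] / [5] / [6];  Q = [1, 3, 7] / [2, 5] / [4] / [6];  common shape = (3, 2, 1, 1)

Row-insert the values π_1, π_2, … into P one at a time, bumping the leftmost entry strictly greater than the inserted value down to the next row. The recording tableau Q records, in position (i, j), the step at which that cell was added to P.
  Insert 6 (step 1): P = [6];  Q = [1]
  Insert 3 (step 2): P = [3] / [6];  Q = [1] / [2]
  Insert 5 (step 3): P = [3, 5] / [6];  Q = [1, 3] / [2]
  Insert 1 (step 4): P = [1, 5] / [3] / [6];  Q = [1, 3] / [2] / [4]
  Insert 4 (step 5): P = [1, 4] / [3, 5] / [6];  Q = [1, 3] / [2, 5] / [4]
  Insert 2 (step 6): P = [1, 2] / [3, 4] / [5] / [6];  Q = [1, 3] / [2, 5] / [4] / [6]
  Insert 7 (step 7): P = [1, 2, 7] / [3, 4] / [5] / [6];  Q = [1, 3, 7] / [2, 5] / [4] / [6]
Final shape: (3, 2, 1, 1).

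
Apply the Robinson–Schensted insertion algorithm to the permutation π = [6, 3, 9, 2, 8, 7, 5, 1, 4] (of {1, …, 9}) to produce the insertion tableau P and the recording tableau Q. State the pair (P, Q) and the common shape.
P = [1, 4] / [2, 5] / [3, 7] / [6, 8] / [9];  Q = [1, 3] / [2, 5] / [4, 6] / [7, 9] / [8];  common shape = (2, 2, 2, 2, 1)

Row-insert the values π_1, π_2, … into P one at a time, bumping the leftmost entry strictly greater than the inserted value down to the next row. The recording tableau Q records, in position (i, j), the step at which that cell was added to P.
  Insert 6 (step 1): P = [6];  Q = [1]
  Insert 3 (step 2): P = [3] / [6];  Q = [1] / [2]
  Insert 9 (step 3): P = [3, 9] / [6];  Q = [1, 3] / [2]
  Insert 2 (step 4): P = [2, 9] / [3] / [6];  Q = [1, 3] / [2] / [4]
  Insert 8 (step 5): P = [2, 8] / [3, 9] / [6];  Q = [1, 3] / [2, 5] / [4]
  Insert 7 (step 6): P = [2, 7] / [3, 8] / [6, 9];  Q = [1, 3] / [2, 5] / [4, 6]
  Insert 5 (step 7): P = [2, 5] / [3, 7] / [6, 8] / [9];  Q = [1, 3] / [2, 5] / [4, 6] / [7]
  Insert 1 (step 8): P = [1, 5] / [2, 7] / [3, 8] / [6] / [9];  Q = [1, 3] / [2, 5] / [4, 6] / [7] / [8]
  Insert 4 (step 9): P = [1, 4] / [2, 5] / [3, 7] / [6, 8] / [9];  Q = [1, 3] / [2, 5] / [4, 6] / [7, 9] / [8]
Final shape: (2, 2, 2, 2, 1).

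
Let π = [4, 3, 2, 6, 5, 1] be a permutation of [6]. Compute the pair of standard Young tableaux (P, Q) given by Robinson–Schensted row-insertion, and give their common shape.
P = [1, 5] / [2, 6] / [3] / [4];  Q = [1, 4] / [2, 5] / [3] / [6];  common shape = (2, 2, 1, 1)

Row-insert the values π_1, π_2, … into P one at a time, bumping the leftmost entry strictly greater than the inserted value down to the next row. The recording tableau Q records, in position (i, j), the step at which that cell was added to P.
  Insert 4 (step 1): P = [4];  Q = [1]
  Insert 3 (step 2): P = [3] / [4];  Q = [1] / [2]
  Insert 2 (step 3): P = [2] / [3] / [4];  Q = [1] / [2] / [3]
  Insert 6 (step 4): P = [2, 6] / [3] / [4];  Q = [1, 4] / [2] / [3]
  Insert 5 (step 5): P = [2, 5] / [3, 6] / [4];  Q = [1, 4] / [2, 5] / [3]
  Insert 1 (step 6): P = [1, 5] / [2, 6] / [3] / [4];  Q = [1, 4] / [2, 5] / [3] / [6]
Final shape: (2, 2, 1, 1).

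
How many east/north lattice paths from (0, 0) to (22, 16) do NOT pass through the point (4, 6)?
Number of paths = 19484121330

Total paths from (0, 0) to (22, 16): C(38, 22) = 22239974430. Paths through (4, 6): (paths (0, 0) → (4, 6)) × (paths (4, 6) → (22, 16)) = C(10, 4) · C(28, 18) = 210 · 13123110 = 2755853100. Avoidance count = 22239974430 − 2755853100 = 19484121330.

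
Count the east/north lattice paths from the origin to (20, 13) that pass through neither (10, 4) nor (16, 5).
Number of paths = 474091772

Inclusion–exclusion. Total paths: C(33, 20) = 573166440. Through P₁: C(14, 10)·C(19, 10) = 92470378. Through P₂: C(21, 16)·C(12, 4) = 10072755. Since P₁ is strictly southwest of P₂, a monotone path through both must visit P₁ then P₂; paths through both = C(14, 10)·C(7, 6)·C(12, 4) = 3468465. Avoid both = 573166440 − 92470378 − 10072755 + 3468465 = 474091772.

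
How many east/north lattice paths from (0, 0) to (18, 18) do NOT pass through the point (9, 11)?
Number of paths = 7153672900

Total paths from (0, 0) to (18, 18): C(36, 18) = 9075135300. Paths through (9, 11): (paths (0, 0) → (9, 11)) × (paths (9, 11) → (18, 18)) = C(20, 9) · C(16, 9) = 167960 · 11440 = 1921462400. Avoidance count = 9075135300 − 1921462400 = 7153672900.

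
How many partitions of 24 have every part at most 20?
p(24, parts ≤ 20) = 1568

Use the recurrence p(n, m) = p(n, m−1) + p(n−m, m): either the largest part is < m (count p(n, m−1)) or the largest part is exactly m (remove one copy of m, count p(n−m, m)). With p(0, ·) = 1 this gives p(24, parts ≤ 20) = 1568. (By conjugating Young diagrams, this also counts partitions of 24 into at most 20 parts.)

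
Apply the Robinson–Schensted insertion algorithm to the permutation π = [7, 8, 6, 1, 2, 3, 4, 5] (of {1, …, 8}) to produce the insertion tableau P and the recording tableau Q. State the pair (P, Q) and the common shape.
P = [1, 2, 3, 4, 5] / [6, 8] / [7];  Q = [1, 2, 6, 7, 8] / [3, 5] / [4];  common shape = (5, 2, 1)

Row-insert the values π_1, π_2, … into P one at a time, bumping the leftmost entry strictly greater than the inserted value down to the next row. The recording tableau Q records, in position (i, j), the step at which that cell was added to P.
  Insert 7 (step 1): P = [7];  Q = [1]
  Insert 8 (step 2): P = [7, 8];  Q = [1, 2]
  Insert 6 (step 3): P = [6, 8] / [7];  Q = [1, 2] / [3]
  Insert 1 (step 4): P = [1, 8] / [6] / [7];  Q = [1, 2] / [3] / [4]
  Insert 2 (step 5): P = [1, 2] / [6, 8] / [7];  Q = [1, 2] / [3, 5] / [4]
  Insert 3 (step 6): P = [1, 2, 3] / [6, 8] / [7];  Q = [1, 2, 6] / [3, 5] / [4]
  Insert 4 (step 7): P = [1, 2, 3, 4] / [6, 8] / [7];  Q = [1, 2, 6, 7] / [3, 5] / [4]
  Insert 5 (step 8): P = [1, 2, 3, 4, 5] / [6, 8] / [7];  Q = [1, 2, 6, 7, 8] / [3, 5] / [4]
Final shape: (5, 2, 1).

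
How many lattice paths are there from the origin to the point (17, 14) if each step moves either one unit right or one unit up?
Number of paths = 265182525

A monotone lattice path from (0, 0) to (17, 14) consists of 17 east steps and 14 north steps in some order, so it is determined by which 17 of the 31 steps are east. The count is C(31, 17) = 265182525.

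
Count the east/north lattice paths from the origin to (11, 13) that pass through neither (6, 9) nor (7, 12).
Number of paths = 1713674

Inclusion–exclusion. Total paths: C(24, 11) = 2496144. Through P₁: C(15, 6)·C(9, 5) = 630630. Through P₂: C(19, 7)·C(5, 4) = 251940. Since P₁ is strictly southwest of P₂, a monotone path through both must visit P₁ then P₂; paths through both = C(15, 6)·C(4, 1)·C(5, 4) = 100100. Avoid both = 2496144 − 630630 − 251940 + 100100 = 1713674.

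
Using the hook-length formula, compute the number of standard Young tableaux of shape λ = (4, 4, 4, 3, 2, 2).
# SYT of shape (4, 4, 4, 3, 2, 2) = 8314020

Hook-length formula: f^λ = n! / Π hook(c), product over all cells c of the Young diagram. For λ = (4, 4, 4, 3, 2, 2), n = 19 boxes. Hook lengths by row (left-to-right, top-to-bottom): [9, 8, 5, 3]; [8, 7, 4, 2]; [7, 6, 3, 1]; [5, 4, 1]; [3, 2]; [2, 1]. Product of hooks = 14631321600. So f^λ = 19! / 14631321600 = 121645100408832000 / 14631321600 = 8314020.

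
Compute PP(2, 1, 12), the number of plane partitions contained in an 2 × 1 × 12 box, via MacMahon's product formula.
PP(2, 1, 12) = 91

Evaluate the triple product over i = 1..2, j = 1..1, k = 1..12. The factors are (2/1) · (3/2) · (4/3) · (5/4) · (6/5) · (7/6) · (8/7) · (9/8) · … (24 factors total). The numerators and denominators telescope so the product is an integer; carrying out the multiplication exactly gives PP(2, 1, 12) = 91.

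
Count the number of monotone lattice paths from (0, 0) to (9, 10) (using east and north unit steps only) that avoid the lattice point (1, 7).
Number of paths = 91058

Total paths from (0, 0) to (9, 10): C(19, 9) = 92378. Paths through (1, 7): (paths (0, 0) → (1, 7)) × (paths (1, 7) → (9, 10)) = C(8, 1) · C(11, 8) = 8 · 165 = 1320. Avoidance count = 92378 − 1320 = 91058.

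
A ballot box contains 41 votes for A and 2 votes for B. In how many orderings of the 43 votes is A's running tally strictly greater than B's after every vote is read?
Strict-lead orderings = 819

Total orderings of the 43 votes with 41 for A: C(43, 41) = 903. By the Bertrand ballot formula (Cycle Lemma / reflection principle), the number of orderings in which A is strictly ahead of B throughout is (p − q)/(p + q) · C(p + q, p) = (41 − 2)/(41 + 2) · 903 = 819.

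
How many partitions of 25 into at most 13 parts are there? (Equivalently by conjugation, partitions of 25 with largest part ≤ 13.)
p(25, parts ≤ 13) = 1763

Use the recurrence p(n, m) = p(n, m−1) + p(n−m, m): either the largest part is < m (count p(n, m−1)) or the largest part is exactly m (remove one copy of m, count p(n−m, m)). With p(0, ·) = 1 this gives p(25, parts ≤ 13) = 1763. (By conjugating Young diagrams, this also counts partitions of 25 into at most 13 parts.)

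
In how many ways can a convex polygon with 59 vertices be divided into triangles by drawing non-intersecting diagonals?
C_57 = 26700952856774851904245220912664

These polygon triangulations are counted by the Catalan number C_n = (1/(n + 1)) · C(2n, n). For n = 57: C_57 = (1/58) · C(114, 57) = 1548655265692941410446222812934512/58 = 26700952856774851904245220912664.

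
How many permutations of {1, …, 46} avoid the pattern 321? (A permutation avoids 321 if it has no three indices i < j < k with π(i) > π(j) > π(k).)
C_46 = 8740328711533173390046320

These 321-avoiding permutations are counted by the Catalan number C_n = (1/(n + 1)) · C(2n, n). For n = 46: C_46 = (1/47) · C(92, 46) = 410795449442059149332177040/47 = 8740328711533173390046320.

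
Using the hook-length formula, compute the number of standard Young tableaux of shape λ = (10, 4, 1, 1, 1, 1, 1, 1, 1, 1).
# SYT of shape (10, 4, 1, 1, 1, 1, 1, 1, 1, 1) = 39309270

Hook-length formula: f^λ = n! / Π hook(c), product over all cells c of the Young diagram. For λ = (10, 4, 1, 1, 1, 1, 1, 1, 1, 1), n = 22 boxes. Hook lengths by row (left-to-right, top-to-bottom): [19, 10, 9, 8, 6, 5, 4, 3, 2, 1]; [12, 3, 2, 1]; [8]; [7]; [6]; [5]; [4]; [3]; [2]; [1]. Product of hooks = 28593782784000. So f^λ = 22! / 28593782784000 = 1124000727777607680000 / 28593782784000 = 39309270.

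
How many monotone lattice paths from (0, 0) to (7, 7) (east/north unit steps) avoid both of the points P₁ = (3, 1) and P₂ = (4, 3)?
Number of paths = 1787

Inclusion–exclusion. Total paths: C(14, 7) = 3432. Through P₁: C(4, 3)·C(10, 4) = 840. Through P₂: C(7, 4)·C(7, 3) = 1225. Since P₁ is strictly southwest of P₂, a monotone path through both must visit P₁ then P₂; paths through both = C(4, 3)·C(3, 1)·C(7, 3) = 420. Avoid both = 3432 − 840 − 1225 + 420 = 1787.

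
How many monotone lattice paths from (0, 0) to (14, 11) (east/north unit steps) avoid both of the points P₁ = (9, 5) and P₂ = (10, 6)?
Number of paths = 3027972

Inclusion–exclusion. Total paths: C(25, 14) = 4457400. Through P₁: C(14, 9)·C(11, 5) = 924924. Through P₂: C(16, 10)·C(9, 4) = 1009008. Since P₁ is strictly southwest of P₂, a monotone path through both must visit P₁ then P₂; paths through both = C(14, 9)·C(2, 1)·C(9, 4) = 504504. Avoid both = 4457400 − 924924 − 1009008 + 504504 = 3027972.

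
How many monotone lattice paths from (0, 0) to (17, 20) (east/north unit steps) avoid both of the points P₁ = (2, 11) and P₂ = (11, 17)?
Number of paths = 14032345038

Inclusion–exclusion. Total paths: C(37, 17) = 15905368710. Through P₁: C(13, 2)·C(24, 15) = 101985312. Through P₂: C(28, 11)·C(9, 6) = 1803831120. Since P₁ is strictly southwest of P₂, a monotone path through both must visit P₁ then P₂; paths through both = C(13, 2)·C(15, 9)·C(9, 6) = 32792760. Avoid both = 15905368710 − 101985312 − 1803831120 + 32792760 = 14032345038.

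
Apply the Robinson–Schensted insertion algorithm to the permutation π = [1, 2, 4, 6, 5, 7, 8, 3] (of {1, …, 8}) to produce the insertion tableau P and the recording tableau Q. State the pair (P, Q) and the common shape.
P = [1, 2, 3, 5, 7, 8] / [4] / [6];  Q = [1, 2, 3, 4, 6, 7] / [5] / [8];  common shape = (6, 1, 1)

Row-insert the values π_1, π_2, … into P one at a time, bumping the leftmost entry strictly greater than the inserted value down to the next row. The recording tableau Q records, in position (i, j), the step at which that cell was added to P.
  Insert 1 (step 1): P = [1];  Q = [1]
  Insert 2 (step 2): P = [1, 2];  Q = [1, 2]
  Insert 4 (step 3): P = [1, 2, 4];  Q = [1, 2, 3]
  Insert 6 (step 4): P = [1, 2, 4, 6];  Q = [1, 2, 3, 4]
  Insert 5 (step 5): P = [1, 2, 4, 5] / [6];  Q = [1, 2, 3, 4] / [5]
  Insert 7 (step 6): P = [1, 2, 4, 5, 7] / [6];  Q = [1, 2, 3, 4, 6] / [5]
  Insert 8 (step 7): P = [1, 2, 4, 5, 7, 8] / [6];  Q = [1, 2, 3, 4, 6, 7] / [5]
  Insert 3 (step 8): P = [1, 2, 3, 5, 7, 8] / [4] / [6];  Q = [1, 2, 3, 4, 6, 7] / [5] / [8]
Final shape: (6, 1, 1).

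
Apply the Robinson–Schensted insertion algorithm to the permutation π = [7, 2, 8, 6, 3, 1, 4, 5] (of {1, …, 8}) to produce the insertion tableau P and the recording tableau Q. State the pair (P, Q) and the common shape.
P = [1, 3, 4, 5] / [2, 8] / [6] / [7];  Q = [1, 3, 7, 8] / [2, 4] / [5] / [6];  common shape = (4, 2, 1, 1)

Row-insert the values π_1, π_2, … into P one at a time, bumping the leftmost entry strictly greater than the inserted value down to the next row. The recording tableau Q records, in position (i, j), the step at which that cell was added to P.
  Insert 7 (step 1): P = [7];  Q = [1]
  Insert 2 (step 2): P = [2] / [7];  Q = [1] / [2]
  Insert 8 (step 3): P = [2, 8] / [7];  Q = [1, 3] / [2]
  Insert 6 (step 4): P = [2, 6] / [7, 8];  Q = [1, 3] / [2, 4]
  Insert 3 (step 5): P = [2, 3] / [6, 8] / [7];  Q = [1, 3] / [2, 4] / [5]
  Insert 1 (step 6): P = [1, 3] / [2, 8] / [6] / [7];  Q = [1, 3] / [2, 4] / [5] / [6]
  Insert 4 (step 7): P = [1, 3, 4] / [2, 8] / [6] / [7];  Q = [1, 3, 7] / [2, 4] / [5] / [6]
  Insert 5 (step 8): P = [1, 3, 4, 5] / [2, 8] / [6] / [7];  Q = [1, 3, 7, 8] / [2, 4] / [5] / [6]
Final shape: (4, 2, 1, 1).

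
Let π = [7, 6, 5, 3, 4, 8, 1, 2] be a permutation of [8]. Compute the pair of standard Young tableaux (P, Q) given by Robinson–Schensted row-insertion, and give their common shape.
P = [1, 2, 8] / [3, 4] / [5] / [6] / [7];  Q = [1, 5, 6] / [2, 8] / [3] / [4] / [7];  common shape = (3, 2, 1, 1, 1)

Row-insert the values π_1, π_2, … into P one at a time, bumping the leftmost entry strictly greater than the inserted value down to the next row. The recording tableau Q records, in position (i, j), the step at which that cell was added to P.
  Insert 7 (step 1): P = [7];  Q = [1]
  Insert 6 (step 2): P = [6] / [7];  Q = [1] / [2]
  Insert 5 (step 3): P = [5] / [6] / [7];  Q = [1] / [2] / [3]
  Insert 3 (step 4): P = [3] / [5] / [6] / [7];  Q = [1] / [2] / [3] / [4]
  Insert 4 (step 5): P = [3, 4] / [5] / [6] / [7];  Q = [1, 5] / [2] / [3] / [4]
  Insert 8 (step 6): P = [3, 4, 8] / [5] / [6] / [7];  Q = [1, 5, 6] / [2] / [3] / [4]
  Insert 1 (step 7): P = [1, 4, 8] / [3] / [5] / [6] / [7];  Q = [1, 5, 6] / [2] / [3] / [4] / [7]
  Insert 2 (step 8): P = [1, 2, 8] / [3, 4] / [5] / [6] / [7];  Q = [1, 5, 6] / [2, 8] / [3] / [4] / [7]
Final shape: (3, 2, 1, 1, 1).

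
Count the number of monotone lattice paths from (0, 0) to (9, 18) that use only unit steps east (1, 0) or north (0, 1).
Number of paths = 4686825

A monotone lattice path from (0, 0) to (9, 18) consists of 9 east steps and 18 north steps in some order, so it is determined by which 9 of the 27 steps are east. The count is C(27, 9) = 4686825.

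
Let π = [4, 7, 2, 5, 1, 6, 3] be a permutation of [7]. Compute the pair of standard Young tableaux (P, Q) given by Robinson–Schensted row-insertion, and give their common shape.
P = [1, 3, 6] / [2, 5] / [4, 7];  Q = [1, 2, 6] / [3, 4] / [5, 7];  common shape = (3, 2, 2)

Row-insert the values π_1, π_2, … into P one at a time, bumping the leftmost entry strictly greater than the inserted value down to the next row. The recording tableau Q records, in position (i, j), the step at which that cell was added to P.
  Insert 4 (step 1): P = [4];  Q = [1]
  Insert 7 (step 2): P = [4, 7];  Q = [1, 2]
  Insert 2 (step 3): P = [2, 7] / [4];  Q = [1, 2] / [3]
  Insert 5 (step 4): P = [2, 5] / [4, 7];  Q = [1, 2] / [3, 4]
  Insert 1 (step 5): P = [1, 5] / [2, 7] / [4];  Q = [1, 2] / [3, 4] / [5]
  Insert 6 (step 6): P = [1, 5, 6] / [2, 7] / [4];  Q = [1, 2, 6] / [3, 4] / [5]
  Insert 3 (step 7): P = [1, 3, 6] / [2, 5] / [4, 7];  Q = [1, 2, 6] / [3, 4] / [5, 7]
Final shape: (3, 2, 2).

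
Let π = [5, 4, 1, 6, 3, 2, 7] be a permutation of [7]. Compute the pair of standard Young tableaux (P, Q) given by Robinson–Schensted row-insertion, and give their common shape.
P = [1, 2, 7] / [3, 6] / [4] / [5];  Q = [1, 4, 7] / [2, 5] / [3] / [6];  common shape = (3, 2, 1, 1)

Row-insert the values π_1, π_2, … into P one at a time, bumping the leftmost entry strictly greater than the inserted value down to the next row. The recording tableau Q records, in position (i, j), the step at which that cell was added to P.
  Insert 5 (step 1): P = [5];  Q = [1]
  Insert 4 (step 2): P = [4] / [5];  Q = [1] / [2]
  Insert 1 (step 3): P = [1] / [4] / [5];  Q = [1] / [2] / [3]
  Insert 6 (step 4): P = [1, 6] / [4] / [5];  Q = [1, 4] / [2] / [3]
  Insert 3 (step 5): P = [1, 3] / [4, 6] / [5];  Q = [1, 4] / [2, 5] / [3]
  Insert 2 (step 6): P = [1, 2] / [3, 6] / [4] / [5];  Q = [1, 4] / [2, 5] / [3] / [6]
  Insert 7 (step 7): P = [1, 2, 7] / [3, 6] / [4] / [5];  Q = [1, 4, 7] / [2, 5] / [3] / [6]
Final shape: (3, 2, 1, 1).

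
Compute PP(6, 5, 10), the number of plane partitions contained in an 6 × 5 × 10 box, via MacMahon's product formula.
PP(6, 5, 10) = 559611782036736

Evaluate the triple product over i = 1..6, j = 1..5, k = 1..10. The factors are (2/1) · (3/2) · (4/3) · (5/4) · (6/5) · (7/6) · (8/7) · (9/8) · … (300 factors total). The numerators and denominators telescope so the product is an integer; carrying out the multiplication exactly gives PP(6, 5, 10) = 559611782036736.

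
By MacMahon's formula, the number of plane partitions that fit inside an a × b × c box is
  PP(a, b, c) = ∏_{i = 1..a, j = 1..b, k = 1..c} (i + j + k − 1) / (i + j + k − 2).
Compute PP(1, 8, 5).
PP(1, 8, 5) = 1287

Evaluate the triple product over i = 1..1, j = 1..8, k = 1..5. The factors are (2/1) · (3/2) · (4/3) · (5/4) · (6/5) · (3/2) · (4/3) · (5/4) · … (40 factors total). The numerators and denominators telescope so the product is an integer; carrying out the multiplication exactly gives PP(1, 8, 5) = 1287.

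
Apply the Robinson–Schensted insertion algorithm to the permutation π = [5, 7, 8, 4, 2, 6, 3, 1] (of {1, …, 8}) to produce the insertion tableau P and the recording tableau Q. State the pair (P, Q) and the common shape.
P = [1, 3, 8] / [2, 6] / [4, 7] / [5];  Q = [1, 2, 3] / [4, 6] / [5, 7] / [8];  common shape = (3, 2, 2, 1)

Row-insert the values π_1, π_2, … into P one at a time, bumping the leftmost entry strictly greater than the inserted value down to the next row. The recording tableau Q records, in position (i, j), the step at which that cell was added to P.
  Insert 5 (step 1): P = [5];  Q = [1]
  Insert 7 (step 2): P = [5, 7];  Q = [1, 2]
  Insert 8 (step 3): P = [5, 7, 8];  Q = [1, 2, 3]
  Insert 4 (step 4): P = [4, 7, 8] / [5];  Q = [1, 2, 3] / [4]
  Insert 2 (step 5): P = [2, 7, 8] / [4] / [5];  Q = [1, 2, 3] / [4] / [5]
  Insert 6 (step 6): P = [2, 6, 8] / [4, 7] / [5];  Q = [1, 2, 3] / [4, 6] / [5]
  Insert 3 (step 7): P = [2, 3, 8] / [4, 6] / [5, 7];  Q = [1, 2, 3] / [4, 6] / [5, 7]
  Insert 1 (step 8): P = [1, 3, 8] / [2, 6] / [4, 7] / [5];  Q = [1, 2, 3] / [4, 6] / [5, 7] / [8]
Final shape: (3, 2, 2, 1).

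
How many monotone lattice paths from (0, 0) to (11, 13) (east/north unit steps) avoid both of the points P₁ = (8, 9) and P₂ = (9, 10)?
Number of paths = 1207714

Inclusion–exclusion. Total paths: C(24, 11) = 2496144. Through P₁: C(17, 8)·C(7, 3) = 850850. Through P₂: C(19, 9)·C(5, 2) = 923780. Since P₁ is strictly southwest of P₂, a monotone path through both must visit P₁ then P₂; paths through both = C(17, 8)·C(2, 1)·C(5, 2) = 486200. Avoid both = 2496144 − 850850 − 923780 + 486200 = 1207714.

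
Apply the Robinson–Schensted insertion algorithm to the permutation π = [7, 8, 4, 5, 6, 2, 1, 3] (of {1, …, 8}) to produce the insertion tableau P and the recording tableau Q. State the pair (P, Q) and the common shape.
P = [1, 3, 6] / [2, 5] / [4, 8] / [7];  Q = [1, 2, 5] / [3, 4] / [6, 8] / [7];  common shape = (3, 2, 2, 1)

Row-insert the values π_1, π_2, … into P one at a time, bumping the leftmost entry strictly greater than the inserted value down to the next row. The recording tableau Q records, in position (i, j), the step at which that cell was added to P.
  Insert 7 (step 1): P = [7];  Q = [1]
  Insert 8 (step 2): P = [7, 8];  Q = [1, 2]
  Insert 4 (step 3): P = [4, 8] / [7];  Q = [1, 2] / [3]
  Insert 5 (step 4): P = [4, 5] / [7, 8];  Q = [1, 2] / [3, 4]
  Insert 6 (step 5): P = [4, 5, 6] / [7, 8];  Q = [1, 2, 5] / [3, 4]
  Insert 2 (step 6): P = [2, 5, 6] / [4, 8] / [7];  Q = [1, 2, 5] / [3, 4] / [6]
  Insert 1 (step 7): P = [1, 5, 6] / [2, 8] / [4] / [7];  Q = [1, 2, 5] / [3, 4] / [6] / [7]
  Insert 3 (step 8): P = [1, 3, 6] / [2, 5] / [4, 8] / [7];  Q = [1, 2, 5] / [3, 4] / [6, 8] / [7]
Final shape: (3, 2, 2, 1).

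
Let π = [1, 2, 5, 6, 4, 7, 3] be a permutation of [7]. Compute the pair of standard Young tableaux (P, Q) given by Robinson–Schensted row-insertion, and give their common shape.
P = [1, 2, 3, 6, 7] / [4] / [5];  Q = [1, 2, 3, 4, 6] / [5] / [7];  common shape = (5, 1, 1)

Row-insert the values π_1, π_2, … into P one at a time, bumping the leftmost entry strictly greater than the inserted value down to the next row. The recording tableau Q records, in position (i, j), the step at which that cell was added to P.
  Insert 1 (step 1): P = [1];  Q = [1]
  Insert 2 (step 2): P = [1, 2];  Q = [1, 2]
  Insert 5 (step 3): P = [1, 2, 5];  Q = [1, 2, 3]
  Insert 6 (step 4): P = [1, 2, 5, 6];  Q = [1, 2, 3, 4]
  Insert 4 (step 5): P = [1, 2, 4, 6] / [5];  Q = [1, 2, 3, 4] / [5]
  Insert 7 (step 6): P = [1, 2, 4, 6, 7] / [5];  Q = [1, 2, 3, 4, 6] / [5]
  Insert 3 (step 7): P = [1, 2, 3, 6, 7] / [4] / [5];  Q = [1, 2, 3, 4, 6] / [5] / [7]
Final shape: (5, 1, 1).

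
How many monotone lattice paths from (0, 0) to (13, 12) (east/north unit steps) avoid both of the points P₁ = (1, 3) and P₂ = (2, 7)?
Number of paths = 3954692

Inclusion–exclusion. Total paths: C(25, 13) = 5200300. Through P₁: C(4, 1)·C(21, 12) = 1175720. Through P₂: C(9, 2)·C(16, 11) = 157248. Since P₁ is strictly southwest of P₂, a monotone path through both must visit P₁ then P₂; paths through both = C(4, 1)·C(5, 1)·C(16, 11) = 87360. Avoid both = 5200300 − 1175720 − 157248 + 87360 = 3954692.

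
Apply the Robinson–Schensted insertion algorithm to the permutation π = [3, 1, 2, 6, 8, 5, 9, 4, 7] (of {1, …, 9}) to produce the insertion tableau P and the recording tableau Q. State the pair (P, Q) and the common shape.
P = [1, 2, 4, 7, 9] / [3, 5, 8] / [6];  Q = [1, 3, 4, 5, 7] / [2, 6, 9] / [8];  common shape = (5, 3, 1)

Row-insert the values π_1, π_2, … into P one at a time, bumping the leftmost entry strictly greater than the inserted value down to the next row. The recording tableau Q records, in position (i, j), the step at which that cell was added to P.
  Insert 3 (step 1): P = [3];  Q = [1]
  Insert 1 (step 2): P = [1] / [3];  Q = [1] / [2]
  Insert 2 (step 3): P = [1, 2] / [3];  Q = [1, 3] / [2]
  Insert 6 (step 4): P = [1, 2, 6] / [3];  Q = [1, 3, 4] / [2]
  Insert 8 (step 5): P = [1, 2, 6, 8] / [3];  Q = [1, 3, 4, 5] / [2]
  Insert 5 (step 6): P = [1, 2, 5, 8] / [3, 6];  Q = [1, 3, 4, 5] / [2, 6]
  Insert 9 (step 7): P = [1, 2, 5, 8, 9] / [3, 6];  Q = [1, 3, 4, 5, 7] / [2, 6]
  Insert 4 (step 8): P = [1, 2, 4, 8, 9] / [3, 5] / [6];  Q = [1, 3, 4, 5, 7] / [2, 6] / [8]
  Insert 7 (step 9): P = [1, 2, 4, 7, 9] / [3, 5, 8] / [6];  Q = [1, 3, 4, 5, 7] / [2, 6, 9] / [8]
Final shape: (5, 3, 1).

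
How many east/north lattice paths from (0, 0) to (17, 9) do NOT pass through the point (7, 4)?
Number of paths = 2133560

Total paths from (0, 0) to (17, 9): C(26, 17) = 3124550. Paths through (7, 4): (paths (0, 0) → (7, 4)) × (paths (7, 4) → (17, 9)) = C(11, 7) · C(15, 10) = 330 · 3003 = 990990. Avoidance count = 3124550 − 990990 = 2133560.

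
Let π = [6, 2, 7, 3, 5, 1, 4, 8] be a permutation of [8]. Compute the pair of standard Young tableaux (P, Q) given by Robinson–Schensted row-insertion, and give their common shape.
P = [1, 3, 4, 8] / [2, 5] / [6, 7];  Q = [1, 3, 5, 8] / [2, 4] / [6, 7];  common shape = (4, 2, 2)

Row-insert the values π_1, π_2, … into P one at a time, bumping the leftmost entry strictly greater than the inserted value down to the next row. The recording tableau Q records, in position (i, j), the step at which that cell was added to P.
  Insert 6 (step 1): P = [6];  Q = [1]
  Insert 2 (step 2): P = [2] / [6];  Q = [1] / [2]
  Insert 7 (step 3): P = [2, 7] / [6];  Q = [1, 3] / [2]
  Insert 3 (step 4): P = [2, 3] / [6, 7];  Q = [1, 3] / [2, 4]
  Insert 5 (step 5): P = [2, 3, 5] / [6, 7];  Q = [1, 3, 5] / [2, 4]
  Insert 1 (step 6): P = [1, 3, 5] / [2, 7] / [6];  Q = [1, 3, 5] / [2, 4] / [6]
  Insert 4 (step 7): P = [1, 3, 4] / [2, 5] / [6, 7];  Q = [1, 3, 5] / [2, 4] / [6, 7]
  Insert 8 (step 8): P = [1, 3, 4, 8] / [2, 5] / [6, 7];  Q = [1, 3, 5, 8] / [2, 4] / [6, 7]
Final shape: (4, 2, 2).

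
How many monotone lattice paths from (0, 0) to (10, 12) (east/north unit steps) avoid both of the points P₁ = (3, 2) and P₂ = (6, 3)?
Number of paths = 420706

Inclusion–exclusion. Total paths: C(22, 10) = 646646. Through P₁: C(5, 3)·C(17, 7) = 194480. Through P₂: C(9, 6)·C(13, 4) = 60060. Since P₁ is strictly southwest of P₂, a monotone path through both must visit P₁ then P₂; paths through both = C(5, 3)·C(4, 3)·C(13, 4) = 28600. Avoid both = 646646 − 194480 − 60060 + 28600 = 420706.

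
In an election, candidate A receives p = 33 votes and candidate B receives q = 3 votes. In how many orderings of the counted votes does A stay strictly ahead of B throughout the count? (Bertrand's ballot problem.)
Strict-lead orderings = 5950

Total orderings of the 36 votes with 33 for A: C(36, 33) = 7140. By the Bertrand ballot formula (Cycle Lemma / reflection principle), the number of orderings in which A is strictly ahead of B throughout is (p − q)/(p + q) · C(p + q, p) = (33 − 3)/(33 + 3) · 7140 = 5950.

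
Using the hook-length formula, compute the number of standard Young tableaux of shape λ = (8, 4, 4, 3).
# SYT of shape (8, 4, 4, 3) = 8465184

Hook-length formula: f^λ = n! / Π hook(c), product over all cells c of the Young diagram. For λ = (8, 4, 4, 3), n = 19 boxes. Hook lengths by row (left-to-right, top-to-bottom): [11, 10, 9, 7, 4, 3, 2, 1]; [6, 5, 4, 2]; [5, 4, 3, 1]; [3, 2, 1]. Product of hooks = 14370048000. So f^λ = 19! / 14370048000 = 121645100408832000 / 14370048000 = 8465184.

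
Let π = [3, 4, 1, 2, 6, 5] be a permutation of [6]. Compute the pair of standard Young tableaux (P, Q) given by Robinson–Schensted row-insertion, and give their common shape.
P = [1, 2, 5] / [3, 4, 6];  Q = [1, 2, 5] / [3, 4, 6];  common shape = (3, 3)

Row-insert the values π_1, π_2, … into P one at a time, bumping the leftmost entry strictly greater than the inserted value down to the next row. The recording tableau Q records, in position (i, j), the step at which that cell was added to P.
  Insert 3 (step 1): P = [3];  Q = [1]
  Insert 4 (step 2): P = [3, 4];  Q = [1, 2]
  Insert 1 (step 3): P = [1, 4] / [3];  Q = [1, 2] / [3]
  Insert 2 (step 4): P = [1, 2] / [3, 4];  Q = [1, 2] / [3, 4]
  Insert 6 (step 5): P = [1, 2, 6] / [3, 4];  Q = [1, 2, 5] / [3, 4]
  Insert 5 (step 6): P = [1, 2, 5] / [3, 4, 6];  Q = [1, 2, 5] / [3, 4, 6]
Final shape: (3, 3).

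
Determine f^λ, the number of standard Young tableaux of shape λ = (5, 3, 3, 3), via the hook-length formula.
# SYT of shape (5, 3, 3, 3) = 15015

Hook-length formula: f^λ = n! / Π hook(c), product over all cells c of the Young diagram. For λ = (5, 3, 3, 3), n = 14 boxes. Hook lengths by row (left-to-right, top-to-bottom): [8, 7, 6, 2, 1]; [5, 4, 3]; [4, 3, 2]; [3, 2, 1]. Product of hooks = 5806080. So f^λ = 14! / 5806080 = 87178291200 / 5806080 = 15015.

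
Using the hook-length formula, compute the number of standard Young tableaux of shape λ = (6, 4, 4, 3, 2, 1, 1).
# SYT of shape (6, 4, 4, 3, 2, 1, 1) = 905304400

Hook-length formula: f^λ = n! / Π hook(c), product over all cells c of the Young diagram. For λ = (6, 4, 4, 3, 2, 1, 1), n = 21 boxes. Hook lengths by row (left-to-right, top-to-bottom): [12, 9, 7, 5, 2, 1]; [9, 6, 4, 2]; [8, 5, 3, 1]; [6, 3, 1]; [4, 1]; [2]; [1]. Product of hooks = 56435097600. So f^λ = 21! / 56435097600 = 51090942171709440000 / 56435097600 = 905304400.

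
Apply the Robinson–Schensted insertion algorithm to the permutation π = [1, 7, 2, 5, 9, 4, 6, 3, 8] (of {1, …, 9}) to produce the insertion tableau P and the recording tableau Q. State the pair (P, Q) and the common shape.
P = [1, 2, 3, 6, 8] / [4, 9] / [5] / [7];  Q = [1, 2, 4, 5, 9] / [3, 7] / [6] / [8];  common shape = (5, 2, 1, 1)

Row-insert the values π_1, π_2, … into P one at a time, bumping the leftmost entry strictly greater than the inserted value down to the next row. The recording tableau Q records, in position (i, j), the step at which that cell was added to P.
  Insert 1 (step 1): P = [1];  Q = [1]
  Insert 7 (step 2): P = [1, 7];  Q = [1, 2]
  Insert 2 (step 3): P = [1, 2] / [7];  Q = [1, 2] / [3]
  Insert 5 (step 4): P = [1, 2, 5] / [7];  Q = [1, 2, 4] / [3]
  Insert 9 (step 5): P = [1, 2, 5, 9] / [7];  Q = [1, 2, 4, 5] / [3]
  Insert 4 (step 6): P = [1, 2, 4, 9] / [5] / [7];  Q = [1, 2, 4, 5] / [3] / [6]
  Insert 6 (step 7): P = [1, 2, 4, 6] / [5, 9] / [7];  Q = [1, 2, 4, 5] / [3, 7] / [6]
  Insert 3 (step 8): P = [1, 2, 3, 6] / [4, 9] / [5] / [7];  Q = [1, 2, 4, 5] / [3, 7] / [6] / [8]
  Insert 8 (step 9): P = [1, 2, 3, 6, 8] / [4, 9] / [5] / [7];  Q = [1, 2, 4, 5, 9] / [3, 7] / [6] / [8]
Final shape: (5, 2, 1, 1).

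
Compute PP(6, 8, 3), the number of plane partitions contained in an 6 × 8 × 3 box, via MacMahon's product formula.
PP(6, 8, 3) = 614083470

Evaluate the triple product over i = 1..6, j = 1..8, k = 1..3. The factors are (2/1) · (3/2) · (4/3) · (3/2) · (4/3) · (5/4) · (4/3) · (5/4) · … (144 factors total). The numerators and denominators telescope so the product is an integer; carrying out the multiplication exactly gives PP(6, 8, 3) = 614083470.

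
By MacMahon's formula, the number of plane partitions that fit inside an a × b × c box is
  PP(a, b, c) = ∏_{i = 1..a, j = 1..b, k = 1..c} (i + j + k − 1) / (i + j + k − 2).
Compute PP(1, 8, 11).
PP(1, 8, 11) = 75582

Evaluate the triple product over i = 1..1, j = 1..8, k = 1..11. The factors are (2/1) · (3/2) · (4/3) · (5/4) · (6/5) · (7/6) · (8/7) · (9/8) · … (88 factors total). The numerators and denominators telescope so the product is an integer; carrying out the multiplication exactly gives PP(1, 8, 11) = 75582.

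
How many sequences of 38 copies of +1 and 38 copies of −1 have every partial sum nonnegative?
C_38 = 176733862787006701400

These ballot sequences are counted by the Catalan number C_n = (1/(n + 1)) · C(2n, n). For n = 38: C_38 = (1/39) · C(76, 38) = 6892620648693261354600/39 = 176733862787006701400.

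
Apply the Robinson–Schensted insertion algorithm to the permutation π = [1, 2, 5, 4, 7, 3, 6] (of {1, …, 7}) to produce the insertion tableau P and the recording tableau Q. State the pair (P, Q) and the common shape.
P = [1, 2, 3, 6] / [4, 7] / [5];  Q = [1, 2, 3, 5] / [4, 7] / [6];  common shape = (4, 2, 1)

Row-insert the values π_1, π_2, … into P one at a time, bumping the leftmost entry strictly greater than the inserted value down to the next row. The recording tableau Q records, in position (i, j), the step at which that cell was added to P.
  Insert 1 (step 1): P = [1];  Q = [1]
  Insert 2 (step 2): P = [1, 2];  Q = [1, 2]
  Insert 5 (step 3): P = [1, 2, 5];  Q = [1, 2, 3]
  Insert 4 (step 4): P = [1, 2, 4] / [5];  Q = [1, 2, 3] / [4]
  Insert 7 (step 5): P = [1, 2, 4, 7] / [5];  Q = [1, 2, 3, 5] / [4]
  Insert 3 (step 6): P = [1, 2, 3, 7] / [4] / [5];  Q = [1, 2, 3, 5] / [4] / [6]
  Insert 6 (step 7): P = [1, 2, 3, 6] / [4, 7] / [5];  Q = [1, 2, 3, 5] / [4, 7] / [6]
Final shape: (4, 2, 1).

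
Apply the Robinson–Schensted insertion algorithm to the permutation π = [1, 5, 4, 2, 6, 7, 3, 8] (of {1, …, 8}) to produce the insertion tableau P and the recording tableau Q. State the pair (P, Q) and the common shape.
P = [1, 2, 3, 7, 8] / [4, 6] / [5];  Q = [1, 2, 5, 6, 8] / [3, 7] / [4];  common shape = (5, 2, 1)

Row-insert the values π_1, π_2, … into P one at a time, bumping the leftmost entry strictly greater than the inserted value down to the next row. The recording tableau Q records, in position (i, j), the step at which that cell was added to P.
  Insert 1 (step 1): P = [1];  Q = [1]
  Insert 5 (step 2): P = [1, 5];  Q = [1, 2]
  Insert 4 (step 3): P = [1, 4] / [5];  Q = [1, 2] / [3]
  Insert 2 (step 4): P = [1, 2] / [4] / [5];  Q = [1, 2] / [3] / [4]
  Insert 6 (step 5): P = [1, 2, 6] / [4] / [5];  Q = [1, 2, 5] / [3] / [4]
  Insert 7 (step 6): P = [1, 2, 6, 7] / [4] / [5];  Q = [1, 2, 5, 6] / [3] / [4]
  Insert 3 (step 7): P = [1, 2, 3, 7] / [4, 6] / [5];  Q = [1, 2, 5, 6] / [3, 7] / [4]
  Insert 8 (step 8): P = [1, 2, 3, 7, 8] / [4, 6] / [5];  Q = [1, 2, 5, 6, 8] / [3, 7] / [4]
Final shape: (5, 2, 1).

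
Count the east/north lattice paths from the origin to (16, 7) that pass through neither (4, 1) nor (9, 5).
Number of paths = 102945

Inclusion–exclusion. Total paths: C(23, 16) = 245157. Through P₁: C(5, 4)·C(18, 12) = 92820. Through P₂: C(14, 9)·C(9, 7) = 72072. Since P₁ is strictly southwest of P₂, a monotone path through both must visit P₁ then P₂; paths through both = C(5, 4)·C(9, 5)·C(9, 7) = 22680. Avoid both = 245157 − 92820 − 72072 + 22680 = 102945.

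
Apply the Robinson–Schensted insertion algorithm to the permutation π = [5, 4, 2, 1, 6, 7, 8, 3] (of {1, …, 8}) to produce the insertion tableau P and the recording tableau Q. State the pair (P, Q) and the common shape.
P = [1, 3, 7, 8] / [2, 6] / [4] / [5];  Q = [1, 5, 6, 7] / [2, 8] / [3] / [4];  common shape = (4, 2, 1, 1)

Row-insert the values π_1, π_2, … into P one at a time, bumping the leftmost entry strictly greater than the inserted value down to the next row. The recording tableau Q records, in position (i, j), the step at which that cell was added to P.
  Insert 5 (step 1): P = [5];  Q = [1]
  Insert 4 (step 2): P = [4] / [5];  Q = [1] / [2]
  Insert 2 (step 3): P = [2] / [4] / [5];  Q = [1] / [2] / [3]
  Insert 1 (step 4): P = [1] / [2] / [4] / [5];  Q = [1] / [2] / [3] / [4]
  Insert 6 (step 5): P = [1, 6] / [2] / [4] / [5];  Q = [1, 5] / [2] / [3] / [4]
  Insert 7 (step 6): P = [1, 6, 7] / [2] / [4] / [5];  Q = [1, 5, 6] / [2] / [3] / [4]
  Insert 8 (step 7): P = [1, 6, 7, 8] / [2] / [4] / [5];  Q = [1, 5, 6, 7] / [2] / [3] / [4]
  Insert 3 (step 8): P = [1, 3, 7, 8] / [2, 6] / [4] / [5];  Q = [1, 5, 6, 7] / [2, 8] / [3] / [4]
Final shape: (4, 2, 1, 1).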